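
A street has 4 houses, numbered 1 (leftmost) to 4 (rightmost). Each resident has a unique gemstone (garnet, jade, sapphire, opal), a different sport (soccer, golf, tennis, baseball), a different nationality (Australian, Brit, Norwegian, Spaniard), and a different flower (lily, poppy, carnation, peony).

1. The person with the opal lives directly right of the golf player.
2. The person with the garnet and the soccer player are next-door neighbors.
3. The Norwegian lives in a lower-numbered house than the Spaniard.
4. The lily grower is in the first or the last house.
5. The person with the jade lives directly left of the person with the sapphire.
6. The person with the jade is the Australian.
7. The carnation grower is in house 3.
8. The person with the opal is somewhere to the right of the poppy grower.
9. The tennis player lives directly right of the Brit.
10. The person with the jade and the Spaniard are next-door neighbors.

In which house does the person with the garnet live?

From clue 7, the carnation grower must be in house 3.
House 4's nationality must be Spaniard (nothing else left).
The person with the jade is in house 3 (clue 10).
The only gemstone still possible for house 1 is garnet.
From clue 2, the soccer player must be in house 2.
The person with the sapphire is in house 4 (clue 5).
The Australian is in house 3 (clue 6).
So house 2 gets opal for gemstone.
Clue 1 places the golf player in house 1.
Clue 8 places the poppy grower in house 1.
The tennis player is in house 3 (clue 9).
By clue 9, the Brit is in house 2.
So house 4 gets baseball for sport.
House 1's nationality must be Norwegian (nothing else left).
That leaves peony as the flower for house 2.
That leaves lily as the flower for house 4.
So: house 1 = garnet/golf/Norwegian/poppy, house 2 = opal/soccer/Brit/peony, house 3 = jade/tennis/Australian/carnation, house 4 = sapphire/baseball/Spaniard/lily.

1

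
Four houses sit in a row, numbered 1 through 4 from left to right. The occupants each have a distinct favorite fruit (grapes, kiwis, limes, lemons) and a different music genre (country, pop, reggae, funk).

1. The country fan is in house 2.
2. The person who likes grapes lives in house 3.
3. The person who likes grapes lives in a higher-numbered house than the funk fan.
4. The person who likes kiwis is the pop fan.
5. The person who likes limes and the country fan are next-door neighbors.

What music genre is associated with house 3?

reggae

The country fan is in house 2 (clue 1).
The person who likes grapes is in house 3 (clue 2).
So house 1 gets limes for favorite fruit.
The only music genre still possible for house 1 is funk.
The person who likes kiwis is in house 4 (clue 4).
The pop fan is in house 4 (clue 4).
House 2 favorite fruit: only lemons fits.
House 3 music genre: only reggae fits.
So: house 1 = limes/funk, house 2 = lemons/country, house 3 = grapes/reggae, house 4 = kiwis/pop.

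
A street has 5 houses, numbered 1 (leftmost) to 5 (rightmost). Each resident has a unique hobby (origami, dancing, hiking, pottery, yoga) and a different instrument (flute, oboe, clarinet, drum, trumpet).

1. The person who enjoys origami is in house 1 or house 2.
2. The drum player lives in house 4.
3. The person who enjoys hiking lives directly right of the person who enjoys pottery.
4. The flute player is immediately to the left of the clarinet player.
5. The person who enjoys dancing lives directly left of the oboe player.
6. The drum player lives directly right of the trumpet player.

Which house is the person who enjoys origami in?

1

From clue 2, the drum player must be in house 4.
From clue 6, the trumpet player must be in house 3.
The only instrument still possible for house 1 is flute.
The clarinet player is in house 2 (clue 4).
So house 5 gets oboe for instrument.
From clue 5, the person who enjoys dancing must be in house 4.
House 5's hobby must be yoga (nothing else left).
So house 3 gets hiking for hobby.
By clue 3, the person who enjoys pottery is in house 2.
House 1's hobby must be origami (nothing else left).
So: house 1 = origami/flute, house 2 = pottery/clarinet, house 3 = hiking/trumpet, house 4 = dancing/drum, house 5 = yoga/oboe.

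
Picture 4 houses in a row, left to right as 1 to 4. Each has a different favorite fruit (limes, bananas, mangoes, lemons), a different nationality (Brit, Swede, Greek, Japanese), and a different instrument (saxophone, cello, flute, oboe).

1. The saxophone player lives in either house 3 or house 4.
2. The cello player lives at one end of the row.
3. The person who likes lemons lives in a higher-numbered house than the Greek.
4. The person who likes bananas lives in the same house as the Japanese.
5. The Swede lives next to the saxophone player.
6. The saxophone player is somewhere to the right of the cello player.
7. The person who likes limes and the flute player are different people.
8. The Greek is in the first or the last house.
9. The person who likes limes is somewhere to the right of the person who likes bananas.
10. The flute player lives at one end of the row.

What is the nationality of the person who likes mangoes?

Greek

The cello player is in house 1 (clue 6).
By clue 8, the Greek is in house 1.
The only instrument still possible for house 2 is oboe.
House 3 instrument: only saxophone fits.
House 4 instrument: only flute fits.
From clue 9, the person who likes limes must be in house 3.
Clue 9 places the person who likes bananas in house 2.
That leaves mangoes as the favorite fruit for house 1.
The only favorite fruit still possible for house 4 is lemons.
By clue 4, the Japanese is in house 2.
So house 3 gets Brit for nationality.
So house 4 gets Swede for nationality.
So: house 1 = mangoes/Greek/cello, house 2 = bananas/Japanese/oboe, house 3 = limes/Brit/saxophone, house 4 = lemons/Swede/flute.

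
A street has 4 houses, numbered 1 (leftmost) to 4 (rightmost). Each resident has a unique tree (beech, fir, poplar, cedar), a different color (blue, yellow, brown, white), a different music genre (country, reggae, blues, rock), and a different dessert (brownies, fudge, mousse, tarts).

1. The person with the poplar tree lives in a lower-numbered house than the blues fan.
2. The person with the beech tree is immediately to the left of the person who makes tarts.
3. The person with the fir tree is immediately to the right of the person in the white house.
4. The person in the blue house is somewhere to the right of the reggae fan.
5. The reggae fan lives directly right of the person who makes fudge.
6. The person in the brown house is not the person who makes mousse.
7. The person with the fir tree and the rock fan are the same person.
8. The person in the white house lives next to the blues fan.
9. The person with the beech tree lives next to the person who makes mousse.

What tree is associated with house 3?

So house 1 gets country for music genre.
The person in the blue house is narrowed to house 3 or 4; consider each.
Placing it in house 3 leads to a contradiction, so it's in house 4.
The reggae fan is narrowed to house 2 or 3; consider each.
Placing it in house 2 leads to a contradiction, so it's in house 3.
By clue 5, the person who makes fudge is in house 2.
The person with the beech tree is narrowed to house 2 or 3; consider each.
Placing it in house 3 leads to a contradiction, so it's in house 2.
Clue 2 places the person who makes tarts in house 3.
House 4 tree: only fir fits.
House 4's dessert must be brownies (nothing else left).
Clue 3: the person in the white house is in house 3.
From clue 7, the rock fan must be in house 4.
That leaves yellow as the color for house 1.
That leaves brown as the color for house 2.
So house 2 gets blues for music genre.
That leaves mousse as the dessert for house 1.
Clue 1: the person with the poplar tree is in house 1.
House 3 tree: only cedar fits.
So: house 1 = poplar/yellow/country/mousse, house 2 = beech/brown/blues/fudge, house 3 = cedar/white/reggae/tarts, house 4 = fir/blue/rock/brownies.

cedar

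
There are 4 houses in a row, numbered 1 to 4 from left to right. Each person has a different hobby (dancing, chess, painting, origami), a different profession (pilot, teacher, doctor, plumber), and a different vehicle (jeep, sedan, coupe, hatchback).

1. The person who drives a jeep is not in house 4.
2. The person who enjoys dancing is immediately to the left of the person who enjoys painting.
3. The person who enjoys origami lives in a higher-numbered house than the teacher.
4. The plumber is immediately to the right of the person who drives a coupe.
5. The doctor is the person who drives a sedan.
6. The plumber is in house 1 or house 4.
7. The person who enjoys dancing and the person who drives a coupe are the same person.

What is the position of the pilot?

From clue 6, the plumber must be in house 4.
Clue 4 places the person who drives a coupe in house 3.
Clue 7 places the person who enjoys dancing in house 3.
House 1 hobby: only chess fits.
That leaves hatchback as the vehicle for house 4.
Clue 2: the person who enjoys painting is in house 4.
House 2's hobby must be origami (nothing else left).
The teacher is in house 1 (clue 3).
That leaves doctor as the profession for house 2.
House 3 profession: only pilot fits.
By clue 5, the person who drives a sedan is in house 2.
House 1's vehicle must be jeep (nothing else left).
So: house 1 = chess/teacher/jeep, house 2 = origami/doctor/sedan, house 3 = dancing/pilot/coupe, house 4 = painting/plumber/hatchback.

3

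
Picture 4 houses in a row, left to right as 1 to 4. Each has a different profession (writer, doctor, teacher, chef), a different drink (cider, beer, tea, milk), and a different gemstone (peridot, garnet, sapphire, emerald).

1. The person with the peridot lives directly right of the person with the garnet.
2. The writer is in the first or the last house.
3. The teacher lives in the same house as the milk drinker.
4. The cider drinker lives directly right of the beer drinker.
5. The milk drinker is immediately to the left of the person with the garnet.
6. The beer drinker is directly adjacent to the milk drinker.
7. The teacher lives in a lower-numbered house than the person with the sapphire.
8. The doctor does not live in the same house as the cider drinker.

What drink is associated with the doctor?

That leaves emerald as the gemstone for house 1.
The teacher is narrowed to house 1 or 2; consider each.
Placing it in house 2 leads to a contradiction, so it's in house 1.
Clue 3: the milk drinker is in house 1.
By clue 5, the person with the garnet is in house 2.
Clue 6 places the beer drinker in house 2.
The person with the peridot is in house 3 (clue 1).
By clue 4, the cider drinker is in house 3.
The only profession still possible for house 2 is doctor.
That leaves chef as the profession for house 3.
That leaves writer as the profession for house 4.
So house 4 gets tea for drink.
So house 4 gets sapphire for gemstone.
So: house 1 = teacher/milk/emerald, house 2 = doctor/beer/garnet, house 3 = chef/cider/peridot, house 4 = writer/tea/sapphire.

beer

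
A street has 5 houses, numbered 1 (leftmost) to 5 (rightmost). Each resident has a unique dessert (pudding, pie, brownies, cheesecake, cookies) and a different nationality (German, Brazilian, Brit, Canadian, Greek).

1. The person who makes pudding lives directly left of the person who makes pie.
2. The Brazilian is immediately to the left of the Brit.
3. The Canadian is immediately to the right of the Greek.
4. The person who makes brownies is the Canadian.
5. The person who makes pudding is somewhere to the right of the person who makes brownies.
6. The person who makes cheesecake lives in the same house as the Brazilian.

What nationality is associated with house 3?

The person who makes brownies is narrowed to house 2 or 3; consider each.
Placing it in house 3 leads to a contradiction, so it's in house 2.
Clue 4: the Canadian is in house 2.
House 1 nationality: only Greek fits.
So house 1 gets cookies for dessert.
The only dessert still possible for house 5 is pie.
From clue 1, the person who makes pudding must be in house 4.
That leaves cheesecake as the dessert for house 3.
The Brazilian is in house 3 (clue 6).
Clue 2: the Brit is in house 4.
So house 5 gets German for nationality.
So: house 1 = cookies/Greek, house 2 = brownies/Canadian, house 3 = cheesecake/Brazilian, house 4 = pudding/Brit, house 5 = pie/German.

Brazilian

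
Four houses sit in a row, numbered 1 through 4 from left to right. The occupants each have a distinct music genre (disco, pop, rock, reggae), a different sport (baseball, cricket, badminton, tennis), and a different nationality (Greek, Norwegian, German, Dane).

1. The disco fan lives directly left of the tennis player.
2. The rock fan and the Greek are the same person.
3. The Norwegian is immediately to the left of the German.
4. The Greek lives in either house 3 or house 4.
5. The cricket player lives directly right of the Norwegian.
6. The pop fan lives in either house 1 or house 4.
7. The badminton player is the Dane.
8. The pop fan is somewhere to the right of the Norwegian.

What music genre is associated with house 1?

From clue 8, the pop fan must be in house 4.
Clue 2 places the rock fan in house 3.
Clue 2: the Greek is in house 3.
By clue 3, the Norwegian is in house 1.
Clue 3: the German is in house 2.
The cricket player is in house 2 (clue 5).
The only sport still possible for house 3 is tennis.
House 4's nationality must be Dane (nothing else left).
From clue 1, the disco fan must be in house 2.
Clue 7 places the badminton player in house 4.
That leaves reggae as the music genre for house 1.
So house 1 gets baseball for sport.
So: house 1 = reggae/baseball/Norwegian, house 2 = disco/cricket/German, house 3 = rock/tennis/Greek, house 4 = pop/badminton/Dane.

reggae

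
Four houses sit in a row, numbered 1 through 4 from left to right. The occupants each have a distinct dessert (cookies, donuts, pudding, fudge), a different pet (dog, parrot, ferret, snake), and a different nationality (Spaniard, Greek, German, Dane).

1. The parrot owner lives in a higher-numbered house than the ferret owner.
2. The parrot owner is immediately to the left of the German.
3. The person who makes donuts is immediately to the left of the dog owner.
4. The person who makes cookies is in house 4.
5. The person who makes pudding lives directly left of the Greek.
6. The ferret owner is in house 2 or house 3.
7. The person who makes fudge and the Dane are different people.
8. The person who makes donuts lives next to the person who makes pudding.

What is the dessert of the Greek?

The person who makes cookies is in house 4 (clue 4).
House 1 pet: only snake fits.
The only pet still possible for house 4 is dog.
By clue 1, the parrot owner is in house 3.
From clue 1, the ferret owner must be in house 2.
Clue 2 places the German in house 4.
By clue 3, the person who makes donuts is in house 3.
By clue 8, the person who makes pudding is in house 2.
That leaves fudge as the dessert for house 1.
By clue 5, the Greek is in house 3.
The only nationality still possible for house 1 is Spaniard.
House 2 nationality: only Dane fits.
So: house 1 = fudge/snake/Spaniard, house 2 = pudding/ferret/Dane, house 3 = donuts/parrot/Greek, house 4 = cookies/dog/German.

donuts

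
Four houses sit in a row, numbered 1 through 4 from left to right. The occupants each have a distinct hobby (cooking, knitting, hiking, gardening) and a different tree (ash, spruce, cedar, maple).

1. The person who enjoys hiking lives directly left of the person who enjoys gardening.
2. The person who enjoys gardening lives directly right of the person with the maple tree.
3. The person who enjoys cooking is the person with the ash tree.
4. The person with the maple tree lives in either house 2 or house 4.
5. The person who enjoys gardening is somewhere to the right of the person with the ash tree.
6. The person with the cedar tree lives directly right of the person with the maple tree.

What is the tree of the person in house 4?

By clue 4, the person with the maple tree is in house 2.
From clue 6, the person with the cedar tree must be in house 3.
That leaves spruce as the tree for house 4.
The person who enjoys gardening is in house 3 (clue 2).
The person who enjoys cooking is in house 1 (clue 3).
The only hobby still possible for house 4 is knitting.
House 1 tree: only ash fits.
So house 2 gets hiking for hobby.
So: house 1 = cooking/ash, house 2 = hiking/maple, house 3 = gardening/cedar, house 4 = knitting/spruce.

spruce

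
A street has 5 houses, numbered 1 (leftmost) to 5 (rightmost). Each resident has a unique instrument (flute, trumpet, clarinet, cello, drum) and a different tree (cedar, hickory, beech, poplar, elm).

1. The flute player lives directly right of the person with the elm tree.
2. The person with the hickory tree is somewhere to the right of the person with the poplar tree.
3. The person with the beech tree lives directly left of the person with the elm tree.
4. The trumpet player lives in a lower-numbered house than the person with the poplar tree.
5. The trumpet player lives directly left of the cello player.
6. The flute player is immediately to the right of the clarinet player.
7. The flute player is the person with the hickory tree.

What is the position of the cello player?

The cello player is narrowed to house 2 or 3 or 4; consider each.
Placing it in house 3 and house 4 leads to a contradiction, so it's in house 2.
By clue 5, the trumpet player is in house 1.
The only tree still possible for house 1 is cedar.
So house 5 gets hickory for tree.
The flute player is in house 5 (clue 7).
Clue 1 places the person with the elm tree in house 4.
From clue 3, the person with the beech tree must be in house 3.
By clue 6, the clarinet player is in house 4.
House 3's instrument must be drum (nothing else left).
That leaves poplar as the tree for house 2.
So: house 1 = trumpet/cedar, house 2 = cello/poplar, house 3 = drum/beech, house 4 = clarinet/elm, house 5 = flute/hickory.

2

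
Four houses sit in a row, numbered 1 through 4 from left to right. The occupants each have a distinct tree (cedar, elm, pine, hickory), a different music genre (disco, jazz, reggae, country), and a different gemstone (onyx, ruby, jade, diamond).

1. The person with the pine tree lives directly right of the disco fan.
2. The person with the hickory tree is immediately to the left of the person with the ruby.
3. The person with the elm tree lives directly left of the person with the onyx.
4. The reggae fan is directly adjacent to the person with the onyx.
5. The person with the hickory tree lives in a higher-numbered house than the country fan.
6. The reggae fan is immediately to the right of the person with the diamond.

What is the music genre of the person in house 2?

reggae

The person with the hickory tree is narrowed to house 2 or 3; consider each.
Placing it in house 2 leads to a contradiction, so it's in house 3.
Clue 2 places the person with the ruby in house 4.
The person with the elm tree is narrowed to house 1 or 2; consider each.
Placing it in house 1 leads to a contradiction, so it's in house 2.
The person with the onyx is in house 3 (clue 3).
That leaves cedar as the tree for house 1.
That leaves pine as the tree for house 4.
So house 1 gets diamond for gemstone.
House 2's gemstone must be jade (nothing else left).
By clue 1, the disco fan is in house 3.
By clue 6, the reggae fan is in house 2.
House 1 music genre: only country fits.
House 4 music genre: only jazz fits.
So: house 1 = cedar/country/diamond, house 2 = elm/reggae/jade, house 3 = hickory/disco/onyx, house 4 = pine/jazz/ruby.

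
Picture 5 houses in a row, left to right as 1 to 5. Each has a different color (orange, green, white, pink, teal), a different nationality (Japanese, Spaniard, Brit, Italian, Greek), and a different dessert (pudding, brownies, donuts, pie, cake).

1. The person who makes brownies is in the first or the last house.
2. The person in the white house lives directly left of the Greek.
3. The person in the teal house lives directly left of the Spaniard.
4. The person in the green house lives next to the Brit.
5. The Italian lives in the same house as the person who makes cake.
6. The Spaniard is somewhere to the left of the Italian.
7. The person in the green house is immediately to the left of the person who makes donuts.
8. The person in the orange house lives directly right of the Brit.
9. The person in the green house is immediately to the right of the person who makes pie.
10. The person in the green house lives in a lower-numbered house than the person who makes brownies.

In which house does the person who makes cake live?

By clue 10, the person who makes brownies is in house 5.
The person in the green house is narrowed to house 2 or 3; consider each.
Placing it in house 2 leads to a contradiction, so it's in house 3.
The person who makes donuts is in house 4 (clue 7).
By clue 9, the person who makes pie is in house 2.
House 1's nationality must be Japanese (nothing else left).
House 5 nationality: only Greek fits.
That leaves pudding as the dessert for house 1.
The only dessert still possible for house 3 is cake.
Clue 2: the person in the white house is in house 4.
Clue 5 places the Italian in house 3.
By clue 6, the Spaniard is in house 2.
Clue 8 places the Brit in house 4.
That leaves orange as the color for house 5.
By clue 3, the person in the teal house is in house 1.
The only color still possible for house 2 is pink.
So: house 1 = teal/Japanese/pudding, house 2 = pink/Spaniard/pie, house 3 = green/Italian/cake, house 4 = white/Brit/donuts, house 5 = orange/Greek/brownies.

3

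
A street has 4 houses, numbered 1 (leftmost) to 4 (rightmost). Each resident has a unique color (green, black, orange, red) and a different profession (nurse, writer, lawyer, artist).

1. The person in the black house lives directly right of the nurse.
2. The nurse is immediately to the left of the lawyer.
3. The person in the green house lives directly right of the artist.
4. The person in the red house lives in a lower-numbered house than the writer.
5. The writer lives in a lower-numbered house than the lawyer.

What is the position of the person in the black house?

That leaves lawyer as the profession for house 4.
From clue 2, the nurse must be in house 3.
So house 1 gets artist for profession.
That leaves writer as the profession for house 2.
The person in the black house is in house 4 (clue 1).
From clue 3, the person in the green house must be in house 2.
Clue 4 places the person in the red house in house 1.
The only color still possible for house 3 is orange.
So: house 1 = red/artist, house 2 = green/writer, house 3 = orange/nurse, house 4 = black/lawyer.

4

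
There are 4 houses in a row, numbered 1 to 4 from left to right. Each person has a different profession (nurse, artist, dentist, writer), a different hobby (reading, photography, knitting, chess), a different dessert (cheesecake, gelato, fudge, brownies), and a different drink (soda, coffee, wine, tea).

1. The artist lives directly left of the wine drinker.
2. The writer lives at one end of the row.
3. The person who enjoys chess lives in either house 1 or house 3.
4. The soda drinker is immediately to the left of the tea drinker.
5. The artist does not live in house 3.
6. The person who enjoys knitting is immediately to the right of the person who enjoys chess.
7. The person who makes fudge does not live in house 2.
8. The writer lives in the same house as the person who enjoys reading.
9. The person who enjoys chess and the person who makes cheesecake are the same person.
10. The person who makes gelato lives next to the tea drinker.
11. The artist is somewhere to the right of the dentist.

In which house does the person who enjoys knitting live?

Clue 11: the artist is in house 2.
The dentist is in house 1 (clue 11).
So house 3 gets nurse for profession.
House 4 profession: only writer fits.
Clue 1 places the wine drinker in house 3.
The person who enjoys reading is in house 4 (clue 8).
That leaves knitting as the hobby for house 2.
By clue 4, the soda drinker is in house 1.
The tea drinker is in house 2 (clue 4).
The person who enjoys chess is in house 1 (clue 6).
Clue 9: the person who makes cheesecake is in house 1.
That leaves photography as the hobby for house 3.
That leaves brownies as the dessert for house 2.
House 3 dessert: only gelato fits.
So house 4 gets fudge for dessert.
So house 4 gets coffee for drink.
So: house 1 = dentist/chess/cheesecake/soda, house 2 = artist/knitting/brownies/tea, house 3 = nurse/photography/gelato/wine, house 4 = writer/reading/fudge/coffee.

2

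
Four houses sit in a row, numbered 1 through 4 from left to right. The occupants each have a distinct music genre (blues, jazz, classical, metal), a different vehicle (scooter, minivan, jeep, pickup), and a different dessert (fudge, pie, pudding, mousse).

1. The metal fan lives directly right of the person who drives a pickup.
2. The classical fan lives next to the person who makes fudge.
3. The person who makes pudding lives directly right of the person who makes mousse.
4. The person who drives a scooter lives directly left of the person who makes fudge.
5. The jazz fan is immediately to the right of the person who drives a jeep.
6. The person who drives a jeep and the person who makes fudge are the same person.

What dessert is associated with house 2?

So house 4 gets minivan for vehicle.
The jazz fan is narrowed to house 3 or 4; consider each.
Placing it in house 4 leads to a contradiction, so it's in house 3.
Clue 5 places the person who drives a jeep in house 2.
From clue 6, the person who makes fudge must be in house 2.
So house 3 gets pickup for vehicle.
Clue 1 places the metal fan in house 4.
Clue 2 places the classical fan in house 1.
The person who makes pudding is in house 4 (clue 3).
Clue 3 places the person who makes mousse in house 3.
So house 2 gets blues for music genre.
House 1 vehicle: only scooter fits.
That leaves pie as the dessert for house 1.
So: house 1 = classical/scooter/pie, house 2 = blues/jeep/fudge, house 3 = jazz/pickup/mousse, house 4 = metal/minivan/pudding.

fudge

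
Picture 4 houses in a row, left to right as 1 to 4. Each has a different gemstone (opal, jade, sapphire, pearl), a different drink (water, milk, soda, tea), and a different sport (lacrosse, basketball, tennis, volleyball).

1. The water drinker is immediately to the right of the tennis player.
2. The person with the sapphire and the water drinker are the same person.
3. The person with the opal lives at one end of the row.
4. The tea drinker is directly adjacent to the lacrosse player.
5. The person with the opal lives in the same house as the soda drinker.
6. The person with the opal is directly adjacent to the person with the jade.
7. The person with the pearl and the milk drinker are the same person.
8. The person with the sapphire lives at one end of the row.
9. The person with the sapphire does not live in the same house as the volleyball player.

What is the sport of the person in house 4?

basketball

The person with the sapphire is in house 4 (clue 8).
Clue 2: the water drinker is in house 4.
By clue 5, the soda drinker is in house 1.
Clue 6: the person with the jade is in house 2.
So house 1 gets opal for gemstone.
So house 3 gets pearl for gemstone.
By clue 1, the tennis player is in house 3.
The milk drinker is in house 3 (clue 7).
So house 2 gets tea for drink.
From clue 4, the lacrosse player must be in house 1.
House 2's sport must be volleyball (nothing else left).
House 4's sport must be basketball (nothing else left).
So: house 1 = opal/soda/lacrosse, house 2 = jade/tea/volleyball, house 3 = pearl/milk/tennis, house 4 = sapphire/water/basketball.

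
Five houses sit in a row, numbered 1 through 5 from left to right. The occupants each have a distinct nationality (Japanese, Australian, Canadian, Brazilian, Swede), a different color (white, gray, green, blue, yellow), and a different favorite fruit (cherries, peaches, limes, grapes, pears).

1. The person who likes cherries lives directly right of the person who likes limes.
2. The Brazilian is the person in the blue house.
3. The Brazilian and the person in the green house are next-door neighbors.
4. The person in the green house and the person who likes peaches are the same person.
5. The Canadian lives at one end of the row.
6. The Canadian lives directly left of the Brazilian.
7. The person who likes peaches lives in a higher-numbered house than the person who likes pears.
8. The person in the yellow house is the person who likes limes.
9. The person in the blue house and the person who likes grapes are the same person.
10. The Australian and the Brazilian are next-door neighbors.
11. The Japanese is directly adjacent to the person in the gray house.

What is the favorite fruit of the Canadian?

Clue 6: the Canadian is in house 1.
Clue 6: the Brazilian is in house 2.
Clue 2 places the person in the blue house in house 2.
Clue 4 places the person in the green house in house 3.
By clue 4, the person who likes peaches is in house 3.
By clue 9, the person who likes grapes is in house 2.
House 3 nationality: only Australian fits.
House 1 favorite fruit: only pears fits.
The only favorite fruit still possible for house 5 is cherries.
Clue 8: the person in the yellow house is in house 4.
So house 1 gets white for color.
House 5's color must be gray (nothing else left).
House 4's favorite fruit must be limes (nothing else left).
The Japanese is in house 4 (clue 11).
That leaves Swede as the nationality for house 5.
So: house 1 = Canadian/white/pears, house 2 = Brazilian/blue/grapes, house 3 = Australian/green/peaches, house 4 = Japanese/yellow/limes, house 5 = Swede/gray/cherries.

pears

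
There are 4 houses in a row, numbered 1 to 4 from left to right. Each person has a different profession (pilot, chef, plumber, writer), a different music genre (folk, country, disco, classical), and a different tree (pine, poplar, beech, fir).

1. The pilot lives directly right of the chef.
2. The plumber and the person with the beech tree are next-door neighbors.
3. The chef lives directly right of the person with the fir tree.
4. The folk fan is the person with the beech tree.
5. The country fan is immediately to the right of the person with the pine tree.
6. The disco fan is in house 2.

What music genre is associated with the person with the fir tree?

Clue 6: the disco fan is in house 2.
House 1's profession must be writer (nothing else left).
The chef is narrowed to house 2 or 3; consider each.
Placing it in house 2 leads to a contradiction, so it's in house 3.
Clue 1: the pilot is in house 4.
Clue 3: the person with the fir tree is in house 2.
So house 2 gets plumber for profession.
From clue 5, the country fan must be in house 4.
House 1's tree must be beech (nothing else left).
That leaves pine as the tree for house 3.
House 4's tree must be poplar (nothing else left).
By clue 4, the folk fan is in house 1.
The only music genre still possible for house 3 is classical.
So: house 1 = writer/folk/beech, house 2 = plumber/disco/fir, house 3 = chef/classical/pine, house 4 = pilot/country/poplar.

disco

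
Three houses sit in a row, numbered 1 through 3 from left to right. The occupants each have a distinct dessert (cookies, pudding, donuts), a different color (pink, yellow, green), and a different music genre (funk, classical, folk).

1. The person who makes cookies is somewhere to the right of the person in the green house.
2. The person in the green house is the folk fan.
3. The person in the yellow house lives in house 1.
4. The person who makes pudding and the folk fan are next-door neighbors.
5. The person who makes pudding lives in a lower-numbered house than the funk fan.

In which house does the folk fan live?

2

The person in the yellow house is in house 1 (clue 3).
House 2 color: only green fits.
House 3 color: only pink fits.
From clue 1, the person who makes cookies must be in house 3.
Clue 2: the folk fan is in house 2.
The person who makes pudding is in house 1 (clue 4).
The only dessert still possible for house 2 is donuts.
House 1 music genre: only classical fits.
That leaves funk as the music genre for house 3.
So: house 1 = pudding/yellow/classical, house 2 = donuts/green/folk, house 3 = cookies/pink/funk.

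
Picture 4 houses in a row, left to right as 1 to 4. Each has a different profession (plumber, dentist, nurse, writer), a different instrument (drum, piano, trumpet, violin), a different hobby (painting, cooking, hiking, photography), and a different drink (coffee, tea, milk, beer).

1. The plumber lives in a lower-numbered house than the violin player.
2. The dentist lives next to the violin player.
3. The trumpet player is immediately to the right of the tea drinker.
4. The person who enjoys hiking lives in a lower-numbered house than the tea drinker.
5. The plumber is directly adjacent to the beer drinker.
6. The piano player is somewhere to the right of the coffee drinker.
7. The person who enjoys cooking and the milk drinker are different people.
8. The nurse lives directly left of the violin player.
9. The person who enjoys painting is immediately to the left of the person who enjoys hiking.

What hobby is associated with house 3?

cooking

The person who enjoys painting is in house 1 (clue 9).
Clue 9: the person who enjoys hiking is in house 2.
So house 1 gets drum for instrument.
From clue 4, the tea drinker must be in house 3.
Clue 3: the trumpet player is in house 4.
That leaves milk as the drink for house 4.
From clue 7, the person who enjoys cooking must be in house 3.
The only hobby still possible for house 4 is photography.
The nurse is narrowed to house 1 or 2; consider each.
Placing it in house 1 leads to a contradiction, so it's in house 2.
From clue 8, the violin player must be in house 3.
That leaves piano as the instrument for house 2.
The dentist is in house 4 (clue 2).
Clue 5: the beer drinker is in house 2.
Clue 6 places the coffee drinker in house 1.
So house 1 gets plumber for profession.
The only profession still possible for house 3 is writer.
So: house 1 = plumber/drum/painting/coffee, house 2 = nurse/piano/hiking/beer, house 3 = writer/violin/cooking/tea, house 4 = dentist/trumpet/photography/milk.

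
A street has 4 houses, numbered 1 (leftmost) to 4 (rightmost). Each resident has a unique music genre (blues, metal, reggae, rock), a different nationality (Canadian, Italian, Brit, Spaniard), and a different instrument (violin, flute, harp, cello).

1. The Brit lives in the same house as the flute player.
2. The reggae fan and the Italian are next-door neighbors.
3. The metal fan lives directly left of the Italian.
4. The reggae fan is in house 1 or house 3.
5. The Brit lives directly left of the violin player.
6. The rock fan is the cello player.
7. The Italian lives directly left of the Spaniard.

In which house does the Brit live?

By clue 2, the Italian is in house 2.
From clue 3, the metal fan must be in house 1.
By clue 7, the Spaniard is in house 3.
House 3's music genre must be reggae (nothing else left).
The only nationality still possible for house 4 is Canadian.
By clue 1, the flute player is in house 1.
By clue 5, the violin player is in house 2.
House 1 nationality: only Brit fits.
House 3's instrument must be harp (nothing else left).
House 4's instrument must be cello (nothing else left).
Clue 6 places the rock fan in house 4.
So house 2 gets blues for music genre.
So: house 1 = metal/Brit/flute, house 2 = blues/Italian/violin, house 3 = reggae/Spaniard/harp, house 4 = rock/Canadian/cello.

1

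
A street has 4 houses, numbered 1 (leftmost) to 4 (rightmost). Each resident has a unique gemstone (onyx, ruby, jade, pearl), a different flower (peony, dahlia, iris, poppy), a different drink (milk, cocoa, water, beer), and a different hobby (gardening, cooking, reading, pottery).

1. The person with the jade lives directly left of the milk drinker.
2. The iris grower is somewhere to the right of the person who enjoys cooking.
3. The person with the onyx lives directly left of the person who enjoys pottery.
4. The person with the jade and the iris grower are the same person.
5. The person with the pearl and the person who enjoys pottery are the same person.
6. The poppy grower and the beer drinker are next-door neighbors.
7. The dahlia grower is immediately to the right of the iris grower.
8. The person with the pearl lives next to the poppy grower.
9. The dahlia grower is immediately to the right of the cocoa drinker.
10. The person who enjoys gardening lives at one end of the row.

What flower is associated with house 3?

iris

The person with the jade is narrowed to house 2 or 3; consider each.
Placing it in house 2 leads to a contradiction, so it's in house 3.
Clue 1 places the milk drinker in house 4.
By clue 4, the iris grower is in house 3.
The dahlia grower is in house 4 (clue 7).
By clue 9, the cocoa drinker is in house 3.
By clue 5, the person with the pearl is in house 2.
By clue 5, the person who enjoys pottery is in house 2.
Clue 8: the poppy grower is in house 1.
House 4 gemstone: only ruby fits.
The only flower still possible for house 2 is peony.
House 3 hobby: only reading fits.
The only hobby still possible for house 4 is gardening.
Clue 6: the beer drinker is in house 2.
The only gemstone still possible for house 1 is onyx.
That leaves water as the drink for house 1.
House 1 hobby: only cooking fits.
So: house 1 = onyx/poppy/water/cooking, house 2 = pearl/peony/beer/pottery, house 3 = jade/iris/cocoa/reading, house 4 = ruby/dahlia/milk/gardening.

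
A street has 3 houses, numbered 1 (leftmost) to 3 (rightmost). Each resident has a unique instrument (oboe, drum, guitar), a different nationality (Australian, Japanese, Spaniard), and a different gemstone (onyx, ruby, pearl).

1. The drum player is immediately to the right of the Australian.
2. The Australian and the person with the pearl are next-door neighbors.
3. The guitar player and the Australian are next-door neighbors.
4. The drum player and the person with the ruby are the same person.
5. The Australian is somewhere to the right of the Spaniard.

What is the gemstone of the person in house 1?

pearl

By clue 5, the Australian is in house 2.
The Spaniard is in house 1 (clue 5).
So house 3 gets Japanese for nationality.
The drum player is in house 3 (clue 1).
Clue 4 places the person with the ruby in house 3.
House 1 instrument: only guitar fits.
House 2's instrument must be oboe (nothing else left).
The only gemstone still possible for house 1 is pearl.
So house 2 gets onyx for gemstone.
So: house 1 = guitar/Spaniard/pearl, house 2 = oboe/Australian/onyx, house 3 = drum/Japanese/ruby.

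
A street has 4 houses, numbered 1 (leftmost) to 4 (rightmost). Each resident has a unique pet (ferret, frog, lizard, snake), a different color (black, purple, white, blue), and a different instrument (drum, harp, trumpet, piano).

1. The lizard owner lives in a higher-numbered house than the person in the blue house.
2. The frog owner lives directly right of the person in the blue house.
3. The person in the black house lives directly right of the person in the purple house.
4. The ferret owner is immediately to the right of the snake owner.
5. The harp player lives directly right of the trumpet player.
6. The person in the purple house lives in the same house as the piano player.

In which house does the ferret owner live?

2

That leaves snake as the pet for house 1.
By clue 4, the ferret owner is in house 2.
The frog owner is narrowed to house 3 or 4; consider each.
Placing it in house 4 leads to a contradiction, so it's in house 3.
By clue 2, the person in the blue house is in house 2.
So house 4 gets lizard for pet.
The person in the black house is in house 4 (clue 3).
From clue 3, the person in the purple house must be in house 3.
By clue 6, the piano player is in house 3.
So house 1 gets white for color.
Clue 5 places the harp player in house 2.
Clue 5 places the trumpet player in house 1.
That leaves drum as the instrument for house 4.
So: house 1 = snake/white/trumpet, house 2 = ferret/blue/harp, house 3 = frog/purple/piano, house 4 = lizard/black/drum.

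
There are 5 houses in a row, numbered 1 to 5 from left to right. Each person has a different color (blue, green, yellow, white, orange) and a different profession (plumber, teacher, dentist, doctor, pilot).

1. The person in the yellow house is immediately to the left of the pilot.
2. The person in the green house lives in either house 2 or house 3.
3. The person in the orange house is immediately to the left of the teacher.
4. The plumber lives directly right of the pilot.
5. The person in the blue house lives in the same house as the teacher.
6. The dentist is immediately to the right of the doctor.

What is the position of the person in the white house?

So house 1 gets doctor for profession.
Clue 6 places the dentist in house 2.
So house 1 gets white for color.
So house 5 gets blue for color.
From clue 5, the teacher must be in house 5.
So house 4 gets orange for color.
House 3's profession must be pilot (nothing else left).
House 4's profession must be plumber (nothing else left).
Clue 1: the person in the yellow house is in house 2.
That leaves green as the color for house 3.
So: house 1 = white/doctor, house 2 = yellow/dentist, house 3 = green/pilot, house 4 = orange/plumber, house 5 = blue/teacher.

1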